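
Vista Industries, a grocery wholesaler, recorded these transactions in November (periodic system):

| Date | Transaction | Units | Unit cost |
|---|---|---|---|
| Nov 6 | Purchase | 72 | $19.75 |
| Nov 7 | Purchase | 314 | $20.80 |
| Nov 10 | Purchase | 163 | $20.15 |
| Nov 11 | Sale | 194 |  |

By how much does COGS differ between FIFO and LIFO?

$30.35

FIFO COGS: 72 @ $19.75 + 122 @ $20.80 = $3,959.60
LIFO COGS: 163 @ $20.15 + 31 @ $20.80 = $3,929.25
Difference = |$3,959.60 − $3,929.25| = $30.35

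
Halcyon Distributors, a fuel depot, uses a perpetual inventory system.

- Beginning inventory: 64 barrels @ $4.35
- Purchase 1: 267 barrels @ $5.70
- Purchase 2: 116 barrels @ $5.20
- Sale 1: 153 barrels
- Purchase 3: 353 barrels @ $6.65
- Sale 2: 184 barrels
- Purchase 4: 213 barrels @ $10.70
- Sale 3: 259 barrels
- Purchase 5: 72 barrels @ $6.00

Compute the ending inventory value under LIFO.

Sale 1 (153) [LIFO — newest first]: 116 @ $5.20 + 37 @ $5.70 = $814.10
Sale 2 (184) [LIFO — newest first]: 184 @ $6.65 = $1,223.60
Sale 3 (259) [LIFO — newest first]: 213 @ $10.70 + 46 @ $6.65 = $2,585.00
Total COGS = $814.10 + $1,223.60 + $2,585.00 = $4,622.70
Ending inventory: 64 @ $4.35 + 230 @ $5.70 + 123 @ $6.65 + 72 @ $6.00 = $2,839.35
Check: goods available $7,462.05 = COGS $4,622.70 + ending $2,839.35

Ending inventory = $2,839.35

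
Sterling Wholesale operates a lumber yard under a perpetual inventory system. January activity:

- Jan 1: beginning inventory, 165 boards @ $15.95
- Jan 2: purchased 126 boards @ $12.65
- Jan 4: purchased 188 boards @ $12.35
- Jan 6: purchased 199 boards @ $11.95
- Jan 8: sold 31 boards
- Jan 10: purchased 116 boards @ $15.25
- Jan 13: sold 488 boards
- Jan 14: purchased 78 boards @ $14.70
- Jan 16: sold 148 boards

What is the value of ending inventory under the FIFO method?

Jan 8, 31 sold [FIFO — oldest first]: 31 @ $15.95 = $494.45
Jan 13, 488 sold [FIFO — oldest first]: 134 @ $15.95 + 126 @ $12.65 + 188 @ $12.35 + 40 @ $11.95 = $6,531.00
Jan 16, 148 sold [FIFO — oldest first]: 148 @ $11.95 = $1,768.60
Total COGS = $494.45 + $6,531.00 + $1,768.60 = $8,794.05
Ending inventory: 11 @ $11.95 + 116 @ $15.25 + 78 @ $14.70 = $3,047.05
Check: goods available $11,841.10 = COGS $8,794.05 + ending $3,047.05

Ending inventory = $3,047.05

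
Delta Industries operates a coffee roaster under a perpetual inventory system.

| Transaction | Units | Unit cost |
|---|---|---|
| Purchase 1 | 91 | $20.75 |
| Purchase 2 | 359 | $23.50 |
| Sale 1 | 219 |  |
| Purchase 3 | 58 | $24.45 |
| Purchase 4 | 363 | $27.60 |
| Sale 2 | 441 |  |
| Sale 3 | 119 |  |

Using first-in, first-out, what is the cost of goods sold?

Sale 1 (219) [FIFO — oldest first]: 91 @ $20.75 + 128 @ $23.50 = $4,896.25
Sale 2 (441) [FIFO — oldest first]: 231 @ $23.50 + 58 @ $24.45 + 152 @ $27.60 = $11,041.80
Sale 3 (119) [FIFO — oldest first]: 119 @ $27.60 = $3,284.40
Total COGS = $4,896.25 + $11,041.80 + $3,284.40 = $19,222.45
Ending inventory: 92 @ $27.60 = $2,539.20
Check: goods available $21,761.65 = COGS $19,222.45 + ending $2,539.20

COGS = $19,222.45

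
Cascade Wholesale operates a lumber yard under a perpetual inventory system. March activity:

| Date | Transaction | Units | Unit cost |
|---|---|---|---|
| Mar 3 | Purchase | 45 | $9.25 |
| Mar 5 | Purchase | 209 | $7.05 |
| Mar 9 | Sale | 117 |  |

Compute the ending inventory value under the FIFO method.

Mar 9, 117 sold [FIFO — oldest first]: 45 @ $9.25 + 72 @ $7.05 = $923.85
Ending inventory: 137 @ $7.05 = $965.85
Check: goods available $1,889.70 = COGS $923.85 + ending $965.85

Ending inventory = $965.85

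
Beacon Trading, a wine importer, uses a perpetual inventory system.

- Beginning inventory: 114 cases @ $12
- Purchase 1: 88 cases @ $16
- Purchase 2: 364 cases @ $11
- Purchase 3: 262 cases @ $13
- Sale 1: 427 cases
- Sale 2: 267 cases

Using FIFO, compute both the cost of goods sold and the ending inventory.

Sale 1 (427) [FIFO — oldest first]: 114 @ $12 + 88 @ $16 + 225 @ $11 = $5,251
Sale 2 (267) [FIFO — oldest first]: 139 @ $11 + 128 @ $13 = $3,193
Total COGS = $5,251 + $3,193 = $8,444
Ending inventory: 134 @ $13 = $1,742

COGS = $8,444; ending inventory = $1,742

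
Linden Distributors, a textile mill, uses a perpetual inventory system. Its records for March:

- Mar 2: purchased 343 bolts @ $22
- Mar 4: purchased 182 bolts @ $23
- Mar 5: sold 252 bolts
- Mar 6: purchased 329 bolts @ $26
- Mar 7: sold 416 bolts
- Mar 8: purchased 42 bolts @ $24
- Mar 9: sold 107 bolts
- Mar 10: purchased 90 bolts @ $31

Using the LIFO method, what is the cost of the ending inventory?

Mar 5, 252 sold [LIFO — newest first]: 182 @ $23 + 70 @ $22 = $5,726
Mar 7, 416 sold [LIFO — newest first]: 329 @ $26 + 87 @ $22 = $10,468
Mar 9, 107 sold [LIFO — newest first]: 42 @ $24 + 65 @ $22 = $2,438
Total COGS = $5,726 + $10,468 + $2,438 = $18,632
Ending inventory: 121 @ $22 + 90 @ $31 = $5,452

Ending inventory = $5,452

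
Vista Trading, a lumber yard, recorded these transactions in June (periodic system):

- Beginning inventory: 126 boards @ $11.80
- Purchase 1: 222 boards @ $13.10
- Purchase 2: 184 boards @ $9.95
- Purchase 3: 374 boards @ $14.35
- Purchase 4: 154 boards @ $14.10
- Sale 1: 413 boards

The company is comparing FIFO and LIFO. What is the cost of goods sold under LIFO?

FIFO COGS: 126 @ $11.80 + 222 @ $13.10 + 65 @ $9.95 = $5,041.75
LIFO COGS: 154 @ $14.10 + 259 @ $14.35 = $5,888.05

COGS = $5,888.05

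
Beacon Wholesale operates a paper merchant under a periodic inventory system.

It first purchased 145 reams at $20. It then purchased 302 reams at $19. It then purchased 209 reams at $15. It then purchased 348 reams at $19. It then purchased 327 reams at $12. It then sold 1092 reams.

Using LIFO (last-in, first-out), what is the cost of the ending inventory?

Sale 1 (1092) [LIFO — newest first]: 327 @ $12 + 348 @ $19 + 209 @ $15 + 208 @ $19 = $17,623
Ending inventory: 145 @ $20 + 94 @ $19 = $4,686

Ending inventory = $4,686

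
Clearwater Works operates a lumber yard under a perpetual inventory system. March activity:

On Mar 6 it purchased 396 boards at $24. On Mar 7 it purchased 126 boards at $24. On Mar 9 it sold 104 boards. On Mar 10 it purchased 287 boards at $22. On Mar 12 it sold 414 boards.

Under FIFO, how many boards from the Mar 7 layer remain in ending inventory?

Mar 9, 104 sold [FIFO — oldest first]: 104 @ $24 = $2,496
Mar 12, 414 sold [FIFO — oldest first]: 292 @ $24 + 122 @ $24 = $9,936
Total COGS = $2,496 + $9,936 = $12,432
Ending inventory: 4 @ $24 + 287 @ $22 = $6,410

4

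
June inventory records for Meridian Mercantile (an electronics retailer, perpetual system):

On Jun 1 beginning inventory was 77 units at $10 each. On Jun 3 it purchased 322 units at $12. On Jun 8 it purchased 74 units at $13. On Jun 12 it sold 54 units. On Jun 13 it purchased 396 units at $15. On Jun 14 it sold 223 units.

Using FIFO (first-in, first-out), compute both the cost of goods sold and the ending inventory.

Jun 12, 54 sold [FIFO — oldest first]: 54 @ $10 = $540
Jun 14, 223 sold [FIFO — oldest first]: 23 @ $10 + 200 @ $12 = $2,630
Total COGS = $540 + $2,630 = $3,170
Ending inventory: 122 @ $12 + 74 @ $13 + 396 @ $15 = $8,366

COGS = $3,170; ending inventory = $8,366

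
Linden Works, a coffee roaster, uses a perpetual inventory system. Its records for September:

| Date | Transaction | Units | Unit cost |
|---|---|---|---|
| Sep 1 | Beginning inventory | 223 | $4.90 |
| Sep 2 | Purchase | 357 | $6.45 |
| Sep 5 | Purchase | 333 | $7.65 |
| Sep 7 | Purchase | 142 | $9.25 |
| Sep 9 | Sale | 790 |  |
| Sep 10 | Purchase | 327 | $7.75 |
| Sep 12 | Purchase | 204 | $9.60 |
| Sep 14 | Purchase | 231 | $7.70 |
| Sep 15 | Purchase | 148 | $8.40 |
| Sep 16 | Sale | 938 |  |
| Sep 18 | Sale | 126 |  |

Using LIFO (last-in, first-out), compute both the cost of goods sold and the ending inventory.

COGS = $14,226.95; ending inventory = $543.90

Sep 9, 790 sold [LIFO — newest first]: 142 @ $9.25 + 333 @ $7.65 + 315 @ $6.45 = $5,892.70
Sep 16, 938 sold [LIFO — newest first]: 148 @ $8.40 + 231 @ $7.70 + 204 @ $9.60 + 327 @ $7.75 + 28 @ $6.45 = $7,695.15
Sep 18, 126 sold [LIFO — newest first]: 14 @ $6.45 + 112 @ $4.90 = $639.10
Total COGS = $5,892.70 + $7,695.15 + $639.10 = $14,226.95
Ending inventory: 111 @ $4.90 = $543.90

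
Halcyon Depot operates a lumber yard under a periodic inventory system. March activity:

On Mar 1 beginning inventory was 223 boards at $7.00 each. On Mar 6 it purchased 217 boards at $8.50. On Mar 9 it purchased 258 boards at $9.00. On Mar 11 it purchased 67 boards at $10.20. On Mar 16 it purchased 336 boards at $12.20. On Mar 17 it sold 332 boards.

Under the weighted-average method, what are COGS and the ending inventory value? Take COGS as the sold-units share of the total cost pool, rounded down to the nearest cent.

Mar 17, sell 332: 332/1101 × $10,510.10 → $3,169.25
Ending inventory (cost pool remaining) = $7,340.85
Check: goods available $10,510.10 = COGS $3,169.25 + ending $7,340.85

COGS = $3,169.25; ending inventory = $7,340.85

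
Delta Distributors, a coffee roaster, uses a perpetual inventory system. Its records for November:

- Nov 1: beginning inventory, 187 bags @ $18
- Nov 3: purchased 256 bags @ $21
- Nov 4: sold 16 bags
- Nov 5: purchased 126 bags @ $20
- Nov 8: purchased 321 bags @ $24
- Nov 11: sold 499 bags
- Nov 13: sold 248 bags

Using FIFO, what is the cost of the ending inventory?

Nov 4, 16 sold [FIFO — oldest first]: 16 @ $18 = $288
Nov 11, 499 sold [FIFO — oldest first]: 171 @ $18 + 256 @ $21 + 72 @ $20 = $9,894
Nov 13, 248 sold [FIFO — oldest first]: 54 @ $20 + 194 @ $24 = $5,736
Total COGS = $288 + $9,894 + $5,736 = $15,918
Ending inventory: 127 @ $24 = $3,048

Ending inventory = $3,048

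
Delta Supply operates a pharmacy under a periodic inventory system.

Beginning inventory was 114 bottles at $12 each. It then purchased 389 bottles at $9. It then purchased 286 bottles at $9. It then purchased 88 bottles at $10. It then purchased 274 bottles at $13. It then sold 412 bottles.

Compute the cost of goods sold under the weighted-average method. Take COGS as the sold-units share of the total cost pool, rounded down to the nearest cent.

Sale 1, sell 412: 412/1151 × $11,885.00 → $4,254.23
Ending inventory (cost pool remaining) = $7,630.77

COGS = $4,254.23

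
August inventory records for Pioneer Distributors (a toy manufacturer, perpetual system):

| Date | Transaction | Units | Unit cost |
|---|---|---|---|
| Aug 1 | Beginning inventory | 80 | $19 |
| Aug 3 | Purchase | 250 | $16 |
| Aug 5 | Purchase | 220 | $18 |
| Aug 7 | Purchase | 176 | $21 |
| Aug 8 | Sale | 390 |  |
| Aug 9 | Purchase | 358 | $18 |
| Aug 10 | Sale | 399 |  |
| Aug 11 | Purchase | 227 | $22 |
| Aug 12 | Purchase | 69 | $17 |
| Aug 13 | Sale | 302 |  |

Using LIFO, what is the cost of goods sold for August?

COGS = $20,923

Aug 8, 390 sold [LIFO — newest first]: 176 @ $21 + 214 @ $18 = $7,548
Aug 10, 399 sold [LIFO — newest first]: 358 @ $18 + 6 @ $18 + 35 @ $16 = $7,112
Aug 13, 302 sold [LIFO — newest first]: 69 @ $17 + 227 @ $22 + 6 @ $16 = $6,263
Total COGS = $7,548 + $7,112 + $6,263 = $20,923
Ending inventory: 80 @ $19 + 209 @ $16 = $4,864
Check: goods available $25,787 = COGS $20,923 + ending $4,864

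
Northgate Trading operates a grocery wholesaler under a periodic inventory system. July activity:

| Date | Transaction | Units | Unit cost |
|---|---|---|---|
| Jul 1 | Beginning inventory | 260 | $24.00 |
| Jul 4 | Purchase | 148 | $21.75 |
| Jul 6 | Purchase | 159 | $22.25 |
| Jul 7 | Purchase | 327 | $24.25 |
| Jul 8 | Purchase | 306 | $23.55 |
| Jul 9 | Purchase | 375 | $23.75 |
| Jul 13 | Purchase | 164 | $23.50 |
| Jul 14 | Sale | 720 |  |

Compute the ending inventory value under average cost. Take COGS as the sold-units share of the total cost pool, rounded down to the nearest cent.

Ending inventory = $23,962.06

Jul 14, sell 720: 720/1739 × $40,893.05 → $16,930.99
Ending inventory (cost pool remaining) = $23,962.06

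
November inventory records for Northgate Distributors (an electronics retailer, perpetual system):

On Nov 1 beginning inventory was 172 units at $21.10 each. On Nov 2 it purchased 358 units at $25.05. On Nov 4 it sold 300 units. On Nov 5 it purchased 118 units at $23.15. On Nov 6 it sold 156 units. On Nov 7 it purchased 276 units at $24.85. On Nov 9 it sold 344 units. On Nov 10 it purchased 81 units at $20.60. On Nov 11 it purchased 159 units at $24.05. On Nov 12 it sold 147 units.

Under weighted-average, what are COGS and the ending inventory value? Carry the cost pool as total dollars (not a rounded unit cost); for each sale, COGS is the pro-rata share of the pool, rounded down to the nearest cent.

After Nov 1: 172 on hand, pool $3,629.20 (≈ $21.1000 each)
After Nov 2: 530 on hand, pool $12,597.10 (≈ $23.7681 each)
Nov 4, sell 300: 300/530 × $12,597.10 → $7,130.43
After Nov 5: 348 on hand, pool $8,198.37 (≈ $23.5585 each)
Nov 6, sell 156: 156/348 × $8,198.37 → $3,675.13
After Nov 7: 468 on hand, pool $11,381.84 (≈ $24.3202 each)
Nov 9, sell 344: 344/468 × $11,381.84 → $8,366.13
After Nov 10: 205 on hand, pool $4,684.31 (≈ $22.8503 each)
After Nov 11: 364 on hand, pool $8,508.26 (≈ $23.3743 each)
Nov 12, sell 147: 147/364 × $8,508.26 → $3,436.02
Total COGS = $7,130.43 + $3,675.13 + $8,366.13 + $3,436.02 = $22,607.71
Ending inventory (cost pool remaining) = $5,072.24

COGS = $22,607.71; ending inventory = $5,072.24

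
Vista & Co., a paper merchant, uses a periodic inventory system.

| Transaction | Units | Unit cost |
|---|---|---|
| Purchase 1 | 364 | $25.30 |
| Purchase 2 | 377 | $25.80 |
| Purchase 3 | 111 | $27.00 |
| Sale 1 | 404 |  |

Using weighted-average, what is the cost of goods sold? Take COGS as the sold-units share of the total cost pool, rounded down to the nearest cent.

COGS = $10,400.06

Sale 1, sell 404: 404/852 × $21,932.80 → $10,400.06
Ending inventory (cost pool remaining) = $11,532.74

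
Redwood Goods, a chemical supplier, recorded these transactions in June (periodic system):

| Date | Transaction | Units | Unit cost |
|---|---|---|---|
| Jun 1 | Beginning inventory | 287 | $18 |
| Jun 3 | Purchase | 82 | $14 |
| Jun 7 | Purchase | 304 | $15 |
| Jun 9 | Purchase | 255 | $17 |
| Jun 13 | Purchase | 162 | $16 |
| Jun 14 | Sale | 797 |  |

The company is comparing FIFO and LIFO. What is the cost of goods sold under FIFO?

COGS = $12,982

FIFO COGS: 287 @ $18 + 82 @ $14 + 304 @ $15 + 124 @ $17 = $12,982
LIFO COGS: 162 @ $16 + 255 @ $17 + 304 @ $15 + 76 @ $14 = $12,551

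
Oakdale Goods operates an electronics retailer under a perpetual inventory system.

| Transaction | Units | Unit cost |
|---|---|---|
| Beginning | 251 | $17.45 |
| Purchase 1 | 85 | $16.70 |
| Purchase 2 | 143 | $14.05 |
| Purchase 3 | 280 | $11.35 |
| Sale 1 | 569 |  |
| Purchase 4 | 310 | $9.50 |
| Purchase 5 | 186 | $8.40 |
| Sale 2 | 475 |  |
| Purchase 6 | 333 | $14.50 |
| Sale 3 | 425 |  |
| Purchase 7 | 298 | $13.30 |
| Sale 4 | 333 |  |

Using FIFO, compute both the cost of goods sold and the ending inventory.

Sale 1 (569) [FIFO — oldest first]: 251 @ $17.45 + 85 @ $16.70 + 143 @ $14.05 + 90 @ $11.35 = $8,830.10
Sale 2 (475) [FIFO — oldest first]: 190 @ $11.35 + 285 @ $9.50 = $4,864.00
Sale 3 (425) [FIFO — oldest first]: 25 @ $9.50 + 186 @ $8.40 + 214 @ $14.50 = $4,902.90
Sale 4 (333) [FIFO — oldest first]: 119 @ $14.50 + 214 @ $13.30 = $4,571.70
Total COGS = $8,830.10 + $4,864.00 + $4,902.90 + $4,571.70 = $23,168.70
Ending inventory: 84 @ $13.30 = $1,117.20
Check: goods available $24,285.90 = COGS $23,168.70 + ending $1,117.20

COGS = $23,168.70; ending inventory = $1,117.20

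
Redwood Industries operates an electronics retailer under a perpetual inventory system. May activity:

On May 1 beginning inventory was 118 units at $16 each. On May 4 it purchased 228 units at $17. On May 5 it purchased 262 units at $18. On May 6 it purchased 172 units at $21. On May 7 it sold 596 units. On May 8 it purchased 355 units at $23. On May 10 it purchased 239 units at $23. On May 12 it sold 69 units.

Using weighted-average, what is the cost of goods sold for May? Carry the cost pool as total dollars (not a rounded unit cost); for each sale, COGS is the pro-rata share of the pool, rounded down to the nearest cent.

COGS = $12,274.22

After May 1: 118 on hand, pool $1,888.00 (≈ $16.0000 each)
After May 4: 346 on hand, pool $5,764.00 (≈ $16.6590 each)
After May 5: 608 on hand, pool $10,480.00 (≈ $17.2368 each)
After May 6: 780 on hand, pool $14,092.00 (≈ $18.0667 each)
May 7, sell 596: 596/780 × $14,092.00 → $10,767.73
After May 8: 539 on hand, pool $11,489.27 (≈ $21.3159 each)
After May 10: 778 on hand, pool $16,986.27 (≈ $21.8333 each)
May 12, sell 69: 69/778 × $16,986.27 → $1,506.49
Total COGS = $10,767.73 + $1,506.49 = $12,274.22
Ending inventory (cost pool remaining) = $15,479.78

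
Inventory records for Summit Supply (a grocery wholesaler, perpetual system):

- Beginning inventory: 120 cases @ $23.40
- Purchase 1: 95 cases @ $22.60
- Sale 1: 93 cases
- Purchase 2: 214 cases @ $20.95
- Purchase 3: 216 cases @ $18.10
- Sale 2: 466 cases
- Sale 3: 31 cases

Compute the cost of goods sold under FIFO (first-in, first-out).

Sale 1 (93) [FIFO — oldest first]: 93 @ $23.40 = $2,176.20
Sale 2 (466) [FIFO — oldest first]: 27 @ $23.40 + 95 @ $22.60 + 214 @ $20.95 + 130 @ $18.10 = $9,615.10
Sale 3 (31) [FIFO — oldest first]: 31 @ $18.10 = $561.10
Total COGS = $2,176.20 + $9,615.10 + $561.10 = $12,352.40
Ending inventory: 55 @ $18.10 = $995.50
Check: goods available $13,347.90 = COGS $12,352.40 + ending $995.50

COGS = $12,352.40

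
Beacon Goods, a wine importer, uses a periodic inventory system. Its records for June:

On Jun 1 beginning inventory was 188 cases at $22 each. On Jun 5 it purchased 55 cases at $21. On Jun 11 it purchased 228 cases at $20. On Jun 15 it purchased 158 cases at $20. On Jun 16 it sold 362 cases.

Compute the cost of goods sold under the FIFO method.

Jun 16, 362 sold [FIFO — oldest first]: 188 @ $22 + 55 @ $21 + 119 @ $20 = $7,671
Ending inventory: 109 @ $20 + 158 @ $20 = $5,340
Check: goods available $13,011 = COGS $7,671 + ending $5,340

COGS = $7,671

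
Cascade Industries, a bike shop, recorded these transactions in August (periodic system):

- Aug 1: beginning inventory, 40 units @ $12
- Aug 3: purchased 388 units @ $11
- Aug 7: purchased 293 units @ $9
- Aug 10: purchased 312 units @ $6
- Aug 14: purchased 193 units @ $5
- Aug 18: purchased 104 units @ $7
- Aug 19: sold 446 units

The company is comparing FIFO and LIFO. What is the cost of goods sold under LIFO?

COGS = $2,587

FIFO COGS: 40 @ $12 + 388 @ $11 + 18 @ $9 = $4,910
LIFO COGS: 104 @ $7 + 193 @ $5 + 149 @ $6 = $2,587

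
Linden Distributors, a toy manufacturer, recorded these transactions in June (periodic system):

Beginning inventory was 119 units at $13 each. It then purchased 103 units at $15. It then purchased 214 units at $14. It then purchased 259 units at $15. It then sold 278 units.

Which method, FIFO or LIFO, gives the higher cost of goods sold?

LIFO

FIFO COGS: 119 @ $13 + 103 @ $15 + 56 @ $14 = $3,876
LIFO COGS: 259 @ $15 + 19 @ $14 = $4,151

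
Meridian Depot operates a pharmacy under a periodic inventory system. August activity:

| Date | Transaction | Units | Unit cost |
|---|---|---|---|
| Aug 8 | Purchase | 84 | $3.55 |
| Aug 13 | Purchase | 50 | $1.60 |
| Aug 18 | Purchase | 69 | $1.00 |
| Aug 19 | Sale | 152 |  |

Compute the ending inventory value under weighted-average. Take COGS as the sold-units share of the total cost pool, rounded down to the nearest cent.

Aug 19, sell 152: 152/203 × $447.20 → $334.84
Ending inventory (cost pool remaining) = $112.36

Ending inventory = $112.36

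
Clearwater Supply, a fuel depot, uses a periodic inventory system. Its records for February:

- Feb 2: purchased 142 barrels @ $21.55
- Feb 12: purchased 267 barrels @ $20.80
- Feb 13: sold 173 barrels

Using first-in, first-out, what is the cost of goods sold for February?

Feb 13, 173 sold [FIFO — oldest first]: 142 @ $21.55 + 31 @ $20.80 = $3,704.90
Ending inventory: 236 @ $20.80 = $4,908.80

COGS = $3,704.90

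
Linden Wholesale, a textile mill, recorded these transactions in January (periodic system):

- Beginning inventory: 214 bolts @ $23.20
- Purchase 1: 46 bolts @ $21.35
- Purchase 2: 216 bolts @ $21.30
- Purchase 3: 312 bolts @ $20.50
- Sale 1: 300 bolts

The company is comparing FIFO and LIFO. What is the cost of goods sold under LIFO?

FIFO COGS: 214 @ $23.20 + 46 @ $21.35 + 40 @ $21.30 = $6,798.90
LIFO COGS: 300 @ $20.50 = $6,150.00

COGS = $6,150.00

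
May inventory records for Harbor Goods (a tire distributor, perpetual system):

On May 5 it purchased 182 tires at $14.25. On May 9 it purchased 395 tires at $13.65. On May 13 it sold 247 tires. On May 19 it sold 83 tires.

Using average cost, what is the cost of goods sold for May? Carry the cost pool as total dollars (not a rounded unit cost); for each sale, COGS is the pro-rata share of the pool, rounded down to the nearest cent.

After May 5: 182 on hand, pool $2,593.50 (≈ $14.2500 each)
After May 9: 577 on hand, pool $7,985.25 (≈ $13.8393 each)
May 13, sell 247: 247/577 × $7,985.25 → $3,418.29
May 19, sell 83: 83/330 × $4,566.96 → $1,148.65
Total COGS = $3,418.29 + $1,148.65 = $4,566.94
Ending inventory (cost pool remaining) = $3,418.31
Check: goods available $7,985.25 = COGS $4,566.94 + ending $3,418.31

COGS = $4,566.94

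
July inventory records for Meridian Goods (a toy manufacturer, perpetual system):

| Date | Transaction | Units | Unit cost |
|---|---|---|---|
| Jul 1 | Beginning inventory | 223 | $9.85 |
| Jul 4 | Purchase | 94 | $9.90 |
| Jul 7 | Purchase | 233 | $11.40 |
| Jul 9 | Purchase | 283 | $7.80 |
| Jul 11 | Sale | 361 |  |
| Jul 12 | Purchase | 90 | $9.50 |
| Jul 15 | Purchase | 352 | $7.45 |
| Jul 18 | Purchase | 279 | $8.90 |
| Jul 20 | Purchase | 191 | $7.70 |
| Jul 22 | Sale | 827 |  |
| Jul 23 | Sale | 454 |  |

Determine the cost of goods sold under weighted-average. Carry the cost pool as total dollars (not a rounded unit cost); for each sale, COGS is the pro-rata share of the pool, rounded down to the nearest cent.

After Jul 1: 223 on hand, pool $2,196.55 (≈ $9.8500 each)
After Jul 4: 317 on hand, pool $3,127.15 (≈ $9.8648 each)
After Jul 7: 550 on hand, pool $5,783.35 (≈ $10.5152 each)
After Jul 9: 833 on hand, pool $7,990.75 (≈ $9.5927 each)
Jul 11, sell 361: 361/833 × $7,990.75 → $3,462.97
After Jul 12: 562 on hand, pool $5,382.78 (≈ $9.5779 each)
After Jul 15: 914 on hand, pool $8,005.18 (≈ $8.7584 each)
After Jul 18: 1193 on hand, pool $10,488.28 (≈ $8.7915 each)
After Jul 20: 1384 on hand, pool $11,958.98 (≈ $8.6409 each)
Jul 22, sell 827: 827/1384 × $11,958.98 → $7,146.00
Jul 23, sell 454: 454/557 × $4,812.98 → $3,922.96
Total COGS = $3,462.97 + $7,146.00 + $3,922.96 = $14,531.93
Ending inventory (cost pool remaining) = $890.02
Check: goods available $15,421.95 = COGS $14,531.93 + ending $890.02

COGS = $14,531.93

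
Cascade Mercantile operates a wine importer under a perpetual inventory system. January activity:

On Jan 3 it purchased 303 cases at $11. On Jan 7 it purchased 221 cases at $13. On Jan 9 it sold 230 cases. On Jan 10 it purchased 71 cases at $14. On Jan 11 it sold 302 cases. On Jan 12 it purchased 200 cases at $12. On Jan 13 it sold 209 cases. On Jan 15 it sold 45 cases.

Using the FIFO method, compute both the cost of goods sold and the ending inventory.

COGS = $9,492; ending inventory = $108

Jan 9, 230 sold [FIFO — oldest first]: 230 @ $11 = $2,530
Jan 11, 302 sold [FIFO — oldest first]: 73 @ $11 + 221 @ $13 + 8 @ $14 = $3,788
Jan 13, 209 sold [FIFO — oldest first]: 63 @ $14 + 146 @ $12 = $2,634
Jan 15, 45 sold [FIFO — oldest first]: 45 @ $12 = $540
Total COGS = $2,530 + $3,788 + $2,634 + $540 = $9,492
Ending inventory: 9 @ $12 = $108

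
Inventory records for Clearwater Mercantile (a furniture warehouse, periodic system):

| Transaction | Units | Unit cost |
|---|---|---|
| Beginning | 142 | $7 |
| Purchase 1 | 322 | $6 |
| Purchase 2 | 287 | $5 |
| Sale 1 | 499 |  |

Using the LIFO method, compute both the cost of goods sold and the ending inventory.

COGS = $2,707; ending inventory = $1,654

Sale 1 (499) [LIFO — newest first]: 287 @ $5 + 212 @ $6 = $2,707
Ending inventory: 142 @ $7 + 110 @ $6 = $1,654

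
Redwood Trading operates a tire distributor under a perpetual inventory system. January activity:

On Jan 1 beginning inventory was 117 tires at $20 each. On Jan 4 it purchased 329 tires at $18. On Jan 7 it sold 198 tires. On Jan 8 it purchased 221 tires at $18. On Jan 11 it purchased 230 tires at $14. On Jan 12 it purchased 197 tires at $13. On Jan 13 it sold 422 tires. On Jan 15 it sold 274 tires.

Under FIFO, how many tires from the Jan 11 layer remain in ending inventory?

Jan 7, 198 sold [FIFO — oldest first]: 117 @ $20 + 81 @ $18 = $3,798
Jan 13, 422 sold [FIFO — oldest first]: 248 @ $18 + 174 @ $18 = $7,596
Jan 15, 274 sold [FIFO — oldest first]: 47 @ $18 + 227 @ $14 = $4,024
Total COGS = $3,798 + $7,596 + $4,024 = $15,418
Ending inventory: 3 @ $14 + 197 @ $13 = $2,603

3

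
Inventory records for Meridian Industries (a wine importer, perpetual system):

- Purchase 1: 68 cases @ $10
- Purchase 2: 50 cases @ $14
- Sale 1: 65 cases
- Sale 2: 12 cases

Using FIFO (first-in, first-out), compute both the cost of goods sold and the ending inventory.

Sale 1 (65) [FIFO — oldest first]: 65 @ $10 = $650
Sale 2 (12) [FIFO — oldest first]: 3 @ $10 + 9 @ $14 = $156
Total COGS = $650 + $156 = $806
Ending inventory: 41 @ $14 = $574

COGS = $806; ending inventory = $574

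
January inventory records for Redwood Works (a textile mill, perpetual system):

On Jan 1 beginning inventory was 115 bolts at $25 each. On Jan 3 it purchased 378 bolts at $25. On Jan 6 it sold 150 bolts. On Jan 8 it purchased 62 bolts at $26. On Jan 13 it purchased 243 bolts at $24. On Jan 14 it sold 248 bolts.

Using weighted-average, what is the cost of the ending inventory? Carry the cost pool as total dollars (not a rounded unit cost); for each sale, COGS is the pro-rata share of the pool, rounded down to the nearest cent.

Ending inventory = $9,888.28

After Jan 1: 115 on hand, pool $2,875.00 (≈ $25.0000 each)
After Jan 3: 493 on hand, pool $12,325.00 (≈ $25.0000 each)
Jan 6, sell 150: 150/493 × $12,325.00 → $3,750.00
After Jan 8: 405 on hand, pool $10,187.00 (≈ $25.1531 each)
After Jan 13: 648 on hand, pool $16,019.00 (≈ $24.7207 each)
Jan 14, sell 248: 248/648 × $16,019.00 → $6,130.72
Total COGS = $3,750.00 + $6,130.72 = $9,880.72
Ending inventory (cost pool remaining) = $9,888.28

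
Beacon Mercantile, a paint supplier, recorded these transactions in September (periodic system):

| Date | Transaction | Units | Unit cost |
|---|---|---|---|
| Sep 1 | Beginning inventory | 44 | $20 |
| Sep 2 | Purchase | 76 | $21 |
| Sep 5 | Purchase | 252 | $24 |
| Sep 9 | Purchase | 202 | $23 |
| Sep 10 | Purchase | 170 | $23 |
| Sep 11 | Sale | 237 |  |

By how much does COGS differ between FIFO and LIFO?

$167

FIFO COGS: 44 @ $20 + 76 @ $21 + 117 @ $24 = $5,284
LIFO COGS: 170 @ $23 + 67 @ $23 = $5,451
Difference = |$5,284 − $5,451| = $167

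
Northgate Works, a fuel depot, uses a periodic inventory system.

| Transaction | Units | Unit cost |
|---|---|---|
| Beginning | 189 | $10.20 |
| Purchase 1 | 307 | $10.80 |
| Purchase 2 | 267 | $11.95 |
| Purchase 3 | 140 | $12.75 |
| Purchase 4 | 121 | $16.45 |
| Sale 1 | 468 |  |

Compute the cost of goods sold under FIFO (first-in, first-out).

COGS = $4,941.00

Sale 1 (468) [FIFO — oldest first]: 189 @ $10.20 + 279 @ $10.80 = $4,941.00
Ending inventory: 28 @ $10.80 + 267 @ $11.95 + 140 @ $12.75 + 121 @ $16.45 = $7,268.50
Check: goods available $12,209.50 = COGS $4,941.00 + ending $7,268.50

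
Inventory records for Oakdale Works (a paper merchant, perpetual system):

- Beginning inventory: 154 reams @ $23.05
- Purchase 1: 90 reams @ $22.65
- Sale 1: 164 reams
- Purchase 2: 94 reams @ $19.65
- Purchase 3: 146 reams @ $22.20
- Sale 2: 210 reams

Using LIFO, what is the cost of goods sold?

COGS = $8,243.00

Sale 1 (164) [LIFO — newest first]: 90 @ $22.65 + 74 @ $23.05 = $3,744.20
Sale 2 (210) [LIFO — newest first]: 146 @ $22.20 + 64 @ $19.65 = $4,498.80
Total COGS = $3,744.20 + $4,498.80 = $8,243.00
Ending inventory: 80 @ $23.05 + 30 @ $19.65 = $2,433.50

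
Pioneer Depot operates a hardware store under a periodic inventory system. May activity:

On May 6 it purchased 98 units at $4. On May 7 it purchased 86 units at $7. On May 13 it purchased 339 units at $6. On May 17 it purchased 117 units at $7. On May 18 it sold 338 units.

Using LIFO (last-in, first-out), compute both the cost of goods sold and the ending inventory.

May 18, 338 sold [LIFO — newest first]: 117 @ $7 + 221 @ $6 = $2,145
Ending inventory: 98 @ $4 + 86 @ $7 + 118 @ $6 = $1,702
Check: goods available $3,847 = COGS $2,145 + ending $1,702

COGS = $2,145; ending inventory = $1,702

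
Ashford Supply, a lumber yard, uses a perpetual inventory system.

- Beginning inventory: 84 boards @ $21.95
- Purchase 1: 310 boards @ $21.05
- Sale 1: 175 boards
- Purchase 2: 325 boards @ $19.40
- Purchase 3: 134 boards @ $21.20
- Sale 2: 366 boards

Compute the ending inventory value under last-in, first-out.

Sale 1 (175) [LIFO — newest first]: 175 @ $21.05 = $3,683.75
Sale 2 (366) [LIFO — newest first]: 134 @ $21.20 + 232 @ $19.40 = $7,341.60
Total COGS = $3,683.75 + $7,341.60 = $11,025.35
Ending inventory: 84 @ $21.95 + 135 @ $21.05 + 93 @ $19.40 = $6,489.75

Ending inventory = $6,489.75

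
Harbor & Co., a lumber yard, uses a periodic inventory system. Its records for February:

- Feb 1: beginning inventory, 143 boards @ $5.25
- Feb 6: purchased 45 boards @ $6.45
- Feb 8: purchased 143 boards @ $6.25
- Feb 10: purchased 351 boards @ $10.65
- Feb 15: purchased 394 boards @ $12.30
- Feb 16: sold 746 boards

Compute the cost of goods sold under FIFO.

Feb 16, 746 sold [FIFO — oldest first]: 143 @ $5.25 + 45 @ $6.45 + 143 @ $6.25 + 351 @ $10.65 + 64 @ $12.30 = $6,460.10
Ending inventory: 330 @ $12.30 = $4,059.00

COGS = $6,460.10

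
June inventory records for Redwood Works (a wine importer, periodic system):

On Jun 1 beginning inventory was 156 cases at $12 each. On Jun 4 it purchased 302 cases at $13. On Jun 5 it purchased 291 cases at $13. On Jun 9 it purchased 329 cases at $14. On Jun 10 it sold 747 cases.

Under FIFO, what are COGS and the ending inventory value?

Jun 10, 747 sold [FIFO — oldest first]: 156 @ $12 + 302 @ $13 + 289 @ $13 = $9,555
Ending inventory: 2 @ $13 + 329 @ $14 = $4,632
Check: goods available $14,187 = COGS $9,555 + ending $4,632

COGS = $9,555; ending inventory = $4,632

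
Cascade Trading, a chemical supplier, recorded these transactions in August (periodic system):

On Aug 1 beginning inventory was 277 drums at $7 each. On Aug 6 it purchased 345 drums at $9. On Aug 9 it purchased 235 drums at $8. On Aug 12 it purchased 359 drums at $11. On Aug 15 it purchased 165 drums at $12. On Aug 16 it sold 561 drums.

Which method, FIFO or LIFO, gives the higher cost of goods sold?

LIFO

FIFO COGS: 277 @ $7 + 284 @ $9 = $4,495
LIFO COGS: 165 @ $12 + 359 @ $11 + 37 @ $8 = $6,225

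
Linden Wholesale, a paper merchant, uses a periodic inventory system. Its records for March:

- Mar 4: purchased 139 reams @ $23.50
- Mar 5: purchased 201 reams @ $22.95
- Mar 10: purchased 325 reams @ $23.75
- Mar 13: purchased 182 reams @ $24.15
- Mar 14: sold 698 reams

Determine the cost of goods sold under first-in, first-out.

COGS = $16,395.15

Mar 14, 698 sold [FIFO — oldest first]: 139 @ $23.50 + 201 @ $22.95 + 325 @ $23.75 + 33 @ $24.15 = $16,395.15
Ending inventory: 149 @ $24.15 = $3,598.35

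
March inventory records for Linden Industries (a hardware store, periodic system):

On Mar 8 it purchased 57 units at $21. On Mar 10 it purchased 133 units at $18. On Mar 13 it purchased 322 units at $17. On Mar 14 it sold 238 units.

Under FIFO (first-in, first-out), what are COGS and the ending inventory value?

Mar 14, 238 sold [FIFO — oldest first]: 57 @ $21 + 133 @ $18 + 48 @ $17 = $4,407
Ending inventory: 274 @ $17 = $4,658

COGS = $4,407; ending inventory = $4,658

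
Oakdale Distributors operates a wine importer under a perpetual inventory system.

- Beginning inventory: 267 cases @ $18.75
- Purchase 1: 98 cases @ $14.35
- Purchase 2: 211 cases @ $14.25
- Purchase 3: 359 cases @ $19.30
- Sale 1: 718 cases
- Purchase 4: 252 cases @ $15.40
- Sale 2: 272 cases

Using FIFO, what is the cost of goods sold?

Sale 1 (718) [FIFO — oldest first]: 267 @ $18.75 + 98 @ $14.35 + 211 @ $14.25 + 142 @ $19.30 = $12,159.90
Sale 2 (272) [FIFO — oldest first]: 217 @ $19.30 + 55 @ $15.40 = $5,035.10
Total COGS = $12,159.90 + $5,035.10 = $17,195.00
Ending inventory: 197 @ $15.40 = $3,033.80

COGS = $17,195.00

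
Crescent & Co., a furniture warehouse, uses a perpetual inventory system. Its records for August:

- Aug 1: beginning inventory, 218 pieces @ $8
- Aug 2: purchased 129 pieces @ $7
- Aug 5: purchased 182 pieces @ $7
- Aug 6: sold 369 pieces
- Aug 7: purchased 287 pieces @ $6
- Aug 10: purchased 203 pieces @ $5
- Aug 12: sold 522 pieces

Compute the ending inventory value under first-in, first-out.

Aug 6, 369 sold [FIFO — oldest first]: 218 @ $8 + 129 @ $7 + 22 @ $7 = $2,801
Aug 12, 522 sold [FIFO — oldest first]: 160 @ $7 + 287 @ $6 + 75 @ $5 = $3,217
Total COGS = $2,801 + $3,217 = $6,018
Ending inventory: 128 @ $5 = $640
Check: goods available $6,658 = COGS $6,018 + ending $640

Ending inventory = $640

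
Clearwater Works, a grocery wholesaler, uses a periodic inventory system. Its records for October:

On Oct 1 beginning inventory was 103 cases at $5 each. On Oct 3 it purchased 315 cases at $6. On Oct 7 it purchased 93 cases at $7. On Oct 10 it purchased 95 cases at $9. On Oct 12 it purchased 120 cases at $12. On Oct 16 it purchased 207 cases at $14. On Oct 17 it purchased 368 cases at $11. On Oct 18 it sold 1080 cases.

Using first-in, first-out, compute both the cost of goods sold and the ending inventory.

Oct 18, 1080 sold [FIFO — oldest first]: 103 @ $5 + 315 @ $6 + 93 @ $7 + 95 @ $9 + 120 @ $12 + 207 @ $14 + 147 @ $11 = $9,866
Ending inventory: 221 @ $11 = $2,431
Check: goods available $12,297 = COGS $9,866 + ending $2,431

COGS = $9,866; ending inventory = $2,431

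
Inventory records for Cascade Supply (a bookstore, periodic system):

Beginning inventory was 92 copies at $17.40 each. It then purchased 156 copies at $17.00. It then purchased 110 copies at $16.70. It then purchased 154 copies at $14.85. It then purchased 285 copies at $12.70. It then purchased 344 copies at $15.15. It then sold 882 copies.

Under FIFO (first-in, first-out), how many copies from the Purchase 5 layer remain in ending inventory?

259

Sale 1 (882) [FIFO — oldest first]: 92 @ $17.40 + 156 @ $17.00 + 110 @ $16.70 + 154 @ $14.85 + 285 @ $12.70 + 85 @ $15.15 = $13,283.95
Ending inventory: 259 @ $15.15 = $3,923.85
Check: goods available $17,207.80 = COGS $13,283.95 + ending $3,923.85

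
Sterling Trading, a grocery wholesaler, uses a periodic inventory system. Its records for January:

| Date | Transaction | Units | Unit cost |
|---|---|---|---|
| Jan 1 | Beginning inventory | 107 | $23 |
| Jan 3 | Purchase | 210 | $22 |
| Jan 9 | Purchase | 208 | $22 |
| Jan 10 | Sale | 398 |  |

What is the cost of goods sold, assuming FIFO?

COGS = $8,863

Jan 10, 398 sold [FIFO — oldest first]: 107 @ $23 + 210 @ $22 + 81 @ $22 = $8,863
Ending inventory: 127 @ $22 = $2,794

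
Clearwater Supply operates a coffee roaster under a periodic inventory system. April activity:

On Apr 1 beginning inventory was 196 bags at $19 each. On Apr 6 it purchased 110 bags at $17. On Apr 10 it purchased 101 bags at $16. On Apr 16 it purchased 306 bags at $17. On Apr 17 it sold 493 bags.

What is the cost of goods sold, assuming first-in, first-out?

Apr 17, 493 sold [FIFO — oldest first]: 196 @ $19 + 110 @ $17 + 101 @ $16 + 86 @ $17 = $8,672
Ending inventory: 220 @ $17 = $3,740

COGS = $8,672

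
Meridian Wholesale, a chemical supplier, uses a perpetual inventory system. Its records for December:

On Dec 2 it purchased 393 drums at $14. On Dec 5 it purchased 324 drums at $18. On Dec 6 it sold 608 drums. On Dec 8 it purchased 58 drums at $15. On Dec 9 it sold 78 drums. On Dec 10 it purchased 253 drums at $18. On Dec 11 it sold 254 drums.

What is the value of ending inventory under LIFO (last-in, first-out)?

Ending inventory = $1,232

Dec 6, 608 sold [LIFO — newest first]: 324 @ $18 + 284 @ $14 = $9,808
Dec 9, 78 sold [LIFO — newest first]: 58 @ $15 + 20 @ $14 = $1,150
Dec 11, 254 sold [LIFO — newest first]: 253 @ $18 + 1 @ $14 = $4,568
Total COGS = $9,808 + $1,150 + $4,568 = $15,526
Ending inventory: 88 @ $14 = $1,232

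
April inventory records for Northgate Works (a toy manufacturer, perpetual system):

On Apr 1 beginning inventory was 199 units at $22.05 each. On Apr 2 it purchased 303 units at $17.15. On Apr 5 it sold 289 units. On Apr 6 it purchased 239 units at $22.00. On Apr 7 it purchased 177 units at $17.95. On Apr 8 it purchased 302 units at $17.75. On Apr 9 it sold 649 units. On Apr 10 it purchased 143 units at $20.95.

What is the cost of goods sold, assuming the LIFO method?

Apr 5, 289 sold [LIFO — newest first]: 289 @ $17.15 = $4,956.35
Apr 9, 649 sold [LIFO — newest first]: 302 @ $17.75 + 177 @ $17.95 + 170 @ $22.00 = $12,277.65
Total COGS = $4,956.35 + $12,277.65 = $17,234.00
Ending inventory: 199 @ $22.05 + 14 @ $17.15 + 69 @ $22.00 + 143 @ $20.95 = $9,141.90
Check: goods available $26,375.90 = COGS $17,234.00 + ending $9,141.90

COGS = $17,234.00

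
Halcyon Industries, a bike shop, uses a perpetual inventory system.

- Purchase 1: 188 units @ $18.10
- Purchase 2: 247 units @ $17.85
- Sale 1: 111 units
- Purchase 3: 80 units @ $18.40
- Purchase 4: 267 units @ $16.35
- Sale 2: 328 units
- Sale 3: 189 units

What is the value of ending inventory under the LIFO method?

Ending inventory = $2,787.40

Sale 1 (111) [LIFO — newest first]: 111 @ $17.85 = $1,981.35
Sale 2 (328) [LIFO — newest first]: 267 @ $16.35 + 61 @ $18.40 = $5,487.85
Sale 3 (189) [LIFO — newest first]: 19 @ $18.40 + 136 @ $17.85 + 34 @ $18.10 = $3,392.60
Total COGS = $1,981.35 + $5,487.85 + $3,392.60 = $10,861.80
Ending inventory: 154 @ $18.10 = $2,787.40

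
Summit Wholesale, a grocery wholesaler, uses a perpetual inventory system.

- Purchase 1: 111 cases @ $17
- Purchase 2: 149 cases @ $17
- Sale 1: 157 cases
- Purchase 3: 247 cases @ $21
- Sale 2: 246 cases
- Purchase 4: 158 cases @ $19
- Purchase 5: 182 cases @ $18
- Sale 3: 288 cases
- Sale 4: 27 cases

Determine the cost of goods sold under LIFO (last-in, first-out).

COGS = $13,638

Sale 1 (157) [LIFO — newest first]: 149 @ $17 + 8 @ $17 = $2,669
Sale 2 (246) [LIFO — newest first]: 246 @ $21 = $5,166
Sale 3 (288) [LIFO — newest first]: 182 @ $18 + 106 @ $19 = $5,290
Sale 4 (27) [LIFO — newest first]: 27 @ $19 = $513
Total COGS = $2,669 + $5,166 + $5,290 + $513 = $13,638
Ending inventory: 103 @ $17 + 1 @ $21 + 25 @ $19 = $2,247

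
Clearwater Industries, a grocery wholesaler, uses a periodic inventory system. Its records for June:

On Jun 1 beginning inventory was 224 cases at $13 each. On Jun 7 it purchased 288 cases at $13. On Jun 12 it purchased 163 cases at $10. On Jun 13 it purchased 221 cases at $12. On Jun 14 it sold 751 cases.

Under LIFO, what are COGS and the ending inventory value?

Jun 14, 751 sold [LIFO — newest first]: 221 @ $12 + 163 @ $10 + 288 @ $13 + 79 @ $13 = $9,053
Ending inventory: 145 @ $13 = $1,885

COGS = $9,053; ending inventory = $1,885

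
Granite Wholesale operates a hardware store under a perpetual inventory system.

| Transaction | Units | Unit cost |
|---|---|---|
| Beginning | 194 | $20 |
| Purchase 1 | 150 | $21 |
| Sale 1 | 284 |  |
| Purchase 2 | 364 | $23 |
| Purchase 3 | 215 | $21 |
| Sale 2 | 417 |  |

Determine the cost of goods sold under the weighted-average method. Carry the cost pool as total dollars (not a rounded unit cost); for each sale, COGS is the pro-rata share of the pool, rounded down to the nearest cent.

COGS = $15,013.83

After Beginning: 194 on hand, pool $3,880.00 (≈ $20.0000 each)
After Purchase 1: 344 on hand, pool $7,030.00 (≈ $20.4360 each)
Sale 1, sell 284: 284/344 × $7,030.00 → $5,803.83
After Purchase 2: 424 on hand, pool $9,598.17 (≈ $22.6372 each)
After Purchase 3: 639 on hand, pool $14,113.17 (≈ $22.0863 each)
Sale 2, sell 417: 417/639 × $14,113.17 → $9,210.00
Total COGS = $5,803.83 + $9,210.00 = $15,013.83
Ending inventory (cost pool remaining) = $4,903.17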